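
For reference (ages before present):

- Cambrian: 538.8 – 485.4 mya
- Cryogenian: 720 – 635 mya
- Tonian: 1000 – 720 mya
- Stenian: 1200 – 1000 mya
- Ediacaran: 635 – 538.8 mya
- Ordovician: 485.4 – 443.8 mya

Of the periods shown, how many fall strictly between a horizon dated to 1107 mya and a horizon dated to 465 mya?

4

1107 Ma sits inside the Stenian (1200–1000) and 465 Ma inside the Ordovician (485.4–443.8); neither of those is wholly between the two dates.
The listed periods lying completely between them are Tonian, Cryogenian, Ediacaran, Cambrian — 4 in all.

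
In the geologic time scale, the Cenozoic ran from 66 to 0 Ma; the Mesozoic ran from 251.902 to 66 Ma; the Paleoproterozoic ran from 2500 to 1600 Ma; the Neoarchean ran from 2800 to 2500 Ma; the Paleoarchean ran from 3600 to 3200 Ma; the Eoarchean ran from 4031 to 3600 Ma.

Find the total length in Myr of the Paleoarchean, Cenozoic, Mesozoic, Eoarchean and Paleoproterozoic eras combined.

Each duration: Paleoarchean = 400; Cenozoic = 66; Mesozoic = 185.902; Eoarchean = 431; Paleoproterozoic = 900.
Sum: 400 + 66 + 185.902 + 431 + 900 = 1982.902 Myr.

1982.902 million years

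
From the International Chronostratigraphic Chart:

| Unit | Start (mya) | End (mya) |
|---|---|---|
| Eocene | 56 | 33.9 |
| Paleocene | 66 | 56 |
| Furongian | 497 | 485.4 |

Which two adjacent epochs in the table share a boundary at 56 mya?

The Paleocene ends at 56 mya and the Eocene begins at 56 mya, so they share that boundary.

Paleocene and Eocene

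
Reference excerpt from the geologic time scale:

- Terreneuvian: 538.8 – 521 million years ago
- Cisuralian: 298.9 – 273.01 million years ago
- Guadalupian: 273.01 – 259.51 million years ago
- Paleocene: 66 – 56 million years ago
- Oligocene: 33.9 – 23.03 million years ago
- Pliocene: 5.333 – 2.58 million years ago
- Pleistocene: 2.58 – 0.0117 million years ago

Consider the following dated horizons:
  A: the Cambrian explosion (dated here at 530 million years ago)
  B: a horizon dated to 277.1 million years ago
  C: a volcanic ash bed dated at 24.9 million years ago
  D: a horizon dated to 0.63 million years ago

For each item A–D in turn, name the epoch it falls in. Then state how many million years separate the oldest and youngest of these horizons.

A: 530 Ma lies in 538.8–521 Ma, so Terreneuvian.
B: 277.1 Ma lies in 298.9–273.01 Ma, so Cisuralian.
C: 24.9 Ma lies in 33.9–23.03 Ma, so Oligocene.
D: 0.63 Ma lies in 2.58–0.0117 Ma, so Pleistocene.
Oldest = 530 Ma, youngest = 0.63 Ma → span 529.37 Myr.

A — Terreneuvian; B — Cisuralian; C — Oligocene; D — Pleistocene; span 529.37 million years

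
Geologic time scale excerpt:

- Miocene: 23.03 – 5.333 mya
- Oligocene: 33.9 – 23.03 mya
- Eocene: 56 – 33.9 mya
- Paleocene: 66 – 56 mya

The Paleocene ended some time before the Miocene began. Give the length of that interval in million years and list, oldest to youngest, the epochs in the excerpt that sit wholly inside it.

The Paleocene closes at 56 Ma and the Miocene opens at 23.03 Ma, so the interval is 56 − 23.03 = 32.97 Myr.
An epoch fits inside if it starts at or after 56 Ma and ends at or before 23.03 Ma; oldest first that gives Eocene, Oligocene.

32.97 million years; Eocene, Oligocene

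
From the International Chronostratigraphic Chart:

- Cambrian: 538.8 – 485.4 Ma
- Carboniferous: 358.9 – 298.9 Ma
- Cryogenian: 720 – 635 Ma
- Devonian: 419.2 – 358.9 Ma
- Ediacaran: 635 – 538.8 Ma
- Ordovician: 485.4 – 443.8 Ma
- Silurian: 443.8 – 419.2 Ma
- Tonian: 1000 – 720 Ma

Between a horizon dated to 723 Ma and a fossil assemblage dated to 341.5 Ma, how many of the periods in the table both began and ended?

The older date is 723 Ma and the younger is 341.5 Ma.
Periods with start < 723 and end > 341.5 Ma: Cryogenian (720–635), Ediacaran (635–538.8), Cambrian (538.8–485.4), Ordovician (485.4–443.8), Silurian (443.8–419.2), Devonian (419.2–358.9).
That is 6 complete periods.

6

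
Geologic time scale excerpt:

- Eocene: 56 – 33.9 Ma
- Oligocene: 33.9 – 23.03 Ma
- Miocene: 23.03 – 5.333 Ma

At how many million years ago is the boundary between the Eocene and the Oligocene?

33.9 Ma

The Eocene ends and the Oligocene begins at 33.9 Ma.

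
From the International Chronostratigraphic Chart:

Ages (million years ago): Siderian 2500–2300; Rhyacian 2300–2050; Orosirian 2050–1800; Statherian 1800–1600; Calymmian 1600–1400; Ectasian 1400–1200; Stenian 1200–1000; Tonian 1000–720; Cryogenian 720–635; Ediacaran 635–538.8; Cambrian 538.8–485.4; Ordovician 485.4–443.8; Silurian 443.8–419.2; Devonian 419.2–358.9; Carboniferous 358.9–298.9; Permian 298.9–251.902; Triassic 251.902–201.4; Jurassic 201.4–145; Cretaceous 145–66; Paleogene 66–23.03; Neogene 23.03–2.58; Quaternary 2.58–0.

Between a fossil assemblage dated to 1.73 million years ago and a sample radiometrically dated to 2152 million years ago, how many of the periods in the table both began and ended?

2152 Ma sits inside the Rhyacian (2300–2050) and 1.73 Ma inside the Quaternary (2.58–0); neither of those is wholly between the two dates.
The listed periods lying completely between them are Orosirian, Statherian, Calymmian, Ectasian, Stenian, Tonian, Cryogenian, Ediacaran, Cambrian, Ordovician, Silurian, Devonian, Carboniferous, Permian, Triassic, Jurassic, Cretaceous, Paleogene, Neogene — 19 in all.

19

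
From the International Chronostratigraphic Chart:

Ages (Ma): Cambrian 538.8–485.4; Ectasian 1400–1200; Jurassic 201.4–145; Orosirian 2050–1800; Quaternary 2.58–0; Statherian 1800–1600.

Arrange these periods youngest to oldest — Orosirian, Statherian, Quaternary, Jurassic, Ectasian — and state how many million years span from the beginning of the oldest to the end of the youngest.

Start ages (Ma): Orosirian 2050, Statherian 1800, Ectasian 1400, Jurassic 201.4, Quaternary 2.58.
Ordered youngest to oldest: Quaternary, Jurassic, Ectasian, Statherian, Orosirian.
Span = 2050 − 0 = 2050 Myr.

Quaternary, Jurassic, Ectasian, Statherian, Orosirian; total span 2050 Myr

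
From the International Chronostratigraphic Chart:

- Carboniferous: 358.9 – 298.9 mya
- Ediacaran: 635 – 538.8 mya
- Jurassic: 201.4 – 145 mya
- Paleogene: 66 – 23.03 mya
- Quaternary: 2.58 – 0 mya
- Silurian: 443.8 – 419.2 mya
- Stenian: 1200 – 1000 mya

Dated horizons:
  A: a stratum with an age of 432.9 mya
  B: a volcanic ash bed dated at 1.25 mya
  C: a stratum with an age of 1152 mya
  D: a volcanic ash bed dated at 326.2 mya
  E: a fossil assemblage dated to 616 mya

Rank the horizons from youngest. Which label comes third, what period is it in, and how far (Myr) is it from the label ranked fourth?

Sorted youngest-first by Ma: B (1.25), D (326.2), A (432.9), E (616), C (1152).
The third youngest is A at 432.9 Ma, which lies in 443.8–419.2 Ma: the Silurian.
The fourth youngest is E at 616 Ma; separation = |432.9 − 616| = 183.1 Myr.

A, in the Silurian; 183.1 million years to E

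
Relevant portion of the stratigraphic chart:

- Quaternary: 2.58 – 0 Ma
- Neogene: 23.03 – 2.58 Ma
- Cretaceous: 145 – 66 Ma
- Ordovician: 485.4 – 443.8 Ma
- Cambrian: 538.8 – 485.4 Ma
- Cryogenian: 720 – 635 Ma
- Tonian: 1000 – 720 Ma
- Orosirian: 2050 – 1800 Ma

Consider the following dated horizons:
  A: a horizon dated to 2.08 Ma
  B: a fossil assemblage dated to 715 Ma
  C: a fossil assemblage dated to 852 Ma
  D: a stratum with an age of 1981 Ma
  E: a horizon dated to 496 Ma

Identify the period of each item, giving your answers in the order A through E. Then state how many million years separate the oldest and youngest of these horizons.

A: 2.08 Ma lies in 2.58–0 Ma, so Quaternary.
B: 715 Ma lies in 720–635 Ma, so Cryogenian.
C: 852 Ma lies in 1000–720 Ma, so Tonian.
D: 1981 Ma lies in 2050–1800 Ma, so Orosirian.
E: 496 Ma lies in 538.8–485.4 Ma, so Cambrian.
Oldest = 1981 Ma, youngest = 2.08 Ma → span 1978.92 Myr.

A — Quaternary; B — Cryogenian; C — Tonian; D — Orosirian; E — Cambrian; span 1978.92 million years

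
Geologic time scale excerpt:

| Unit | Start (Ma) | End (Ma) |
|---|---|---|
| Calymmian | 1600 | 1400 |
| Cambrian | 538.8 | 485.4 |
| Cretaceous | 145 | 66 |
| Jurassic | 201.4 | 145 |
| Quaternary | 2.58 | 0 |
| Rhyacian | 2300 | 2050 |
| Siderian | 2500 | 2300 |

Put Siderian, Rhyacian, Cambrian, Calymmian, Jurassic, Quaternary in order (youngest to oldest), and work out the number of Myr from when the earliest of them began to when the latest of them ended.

Quaternary, Jurassic, Cambrian, Calymmian, Rhyacian, Siderian; total span 2500 Myr

Start ages (Ma): Siderian 2500, Rhyacian 2300, Calymmian 1600, Cambrian 538.8, Jurassic 201.4, Quaternary 2.58.
Ordered youngest to oldest: Quaternary, Jurassic, Cambrian, Calymmian, Rhyacian, Siderian.
Span = 2500 − 0 = 2500 Myr.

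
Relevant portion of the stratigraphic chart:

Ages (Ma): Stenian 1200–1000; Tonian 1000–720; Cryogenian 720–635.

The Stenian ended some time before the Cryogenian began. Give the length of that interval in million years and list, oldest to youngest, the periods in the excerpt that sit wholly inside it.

280 million years; Tonian

The Stenian closes at 1000 Ma and the Cryogenian opens at 720 Ma, so the interval is 1000 − 720 = 280 Myr.
A period fits inside if it starts at or after 1000 Ma and ends at or before 720 Ma; oldest first that gives Tonian.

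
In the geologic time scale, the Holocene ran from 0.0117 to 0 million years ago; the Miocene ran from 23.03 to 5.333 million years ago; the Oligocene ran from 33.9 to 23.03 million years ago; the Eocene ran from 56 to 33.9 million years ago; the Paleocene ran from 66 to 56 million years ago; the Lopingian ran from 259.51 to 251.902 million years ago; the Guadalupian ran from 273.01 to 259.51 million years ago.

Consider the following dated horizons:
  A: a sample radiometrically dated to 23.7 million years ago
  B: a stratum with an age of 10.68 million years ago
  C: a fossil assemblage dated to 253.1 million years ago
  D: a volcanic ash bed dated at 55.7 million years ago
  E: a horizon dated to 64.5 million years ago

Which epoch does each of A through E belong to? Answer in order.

A — Oligocene; B — Miocene; C — Lopingian; D — Eocene; E — Paleocene

A: 23.7 Ma lies in 33.9–23.03 Ma, so Oligocene.
B: 10.68 Ma lies in 23.03–5.333 Ma, so Miocene.
C: 253.1 Ma lies in 259.51–251.902 Ma, so Lopingian.
D: 55.7 Ma lies in 56–33.9 Ma, so Eocene.
E: 64.5 Ma lies in 66–56 Ma, so Paleocene.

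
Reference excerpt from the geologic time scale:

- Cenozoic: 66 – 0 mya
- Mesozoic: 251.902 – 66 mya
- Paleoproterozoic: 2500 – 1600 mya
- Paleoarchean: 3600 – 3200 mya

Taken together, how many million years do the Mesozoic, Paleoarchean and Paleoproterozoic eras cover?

Each duration: Mesozoic = 185.902; Paleoarchean = 400; Paleoproterozoic = 900.
Sum: 185.902 + 400 + 900 = 1485.902 Myr.

1485.902 million years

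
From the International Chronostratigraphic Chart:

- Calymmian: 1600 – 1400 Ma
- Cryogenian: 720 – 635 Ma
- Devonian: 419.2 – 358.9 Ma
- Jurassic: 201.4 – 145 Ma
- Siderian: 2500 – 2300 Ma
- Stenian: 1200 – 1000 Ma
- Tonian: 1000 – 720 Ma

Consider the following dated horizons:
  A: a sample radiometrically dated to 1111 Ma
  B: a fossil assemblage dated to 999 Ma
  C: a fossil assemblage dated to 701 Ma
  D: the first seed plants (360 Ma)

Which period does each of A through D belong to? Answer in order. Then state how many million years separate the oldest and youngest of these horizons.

A — Stenian; B — Tonian; C — Cryogenian; D — Devonian; span 751 million years

Match each age against the start–end ranges in the excerpt: A = 1111 Ma → Stenian (1200–1000); B = 999 Ma → Tonian (1000–720); C = 701 Ma → Cryogenian (720–635); D = 360 Ma → Devonian (419.2–358.9).
The largest age is 1111 Ma and the smallest is 360 Ma; their difference is 751 Myr.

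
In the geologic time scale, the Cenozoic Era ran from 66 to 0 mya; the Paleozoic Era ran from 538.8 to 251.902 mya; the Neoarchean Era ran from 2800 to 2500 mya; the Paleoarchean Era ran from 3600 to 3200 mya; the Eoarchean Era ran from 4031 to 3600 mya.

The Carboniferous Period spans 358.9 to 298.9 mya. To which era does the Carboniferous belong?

Paleozoic

The Carboniferous (358.9–298.9 Ma) lies entirely within 538.8–251.902 Ma, the Paleozoic Era.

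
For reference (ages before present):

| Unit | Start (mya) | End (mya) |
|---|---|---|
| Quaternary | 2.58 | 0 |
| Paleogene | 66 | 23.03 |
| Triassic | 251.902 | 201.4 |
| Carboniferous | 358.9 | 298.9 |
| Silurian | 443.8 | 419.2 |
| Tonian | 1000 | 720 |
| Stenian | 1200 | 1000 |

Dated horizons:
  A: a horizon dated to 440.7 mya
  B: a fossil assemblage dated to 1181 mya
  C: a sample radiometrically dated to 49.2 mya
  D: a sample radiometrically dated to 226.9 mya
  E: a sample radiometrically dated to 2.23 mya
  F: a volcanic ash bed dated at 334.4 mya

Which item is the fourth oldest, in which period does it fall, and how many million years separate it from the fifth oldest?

D, in the Triassic; 177.7 million years to C

Sorted oldest-first by Ma: B (1181), A (440.7), F (334.4), D (226.9), C (49.2), E (2.23).
The fourth oldest is D at 226.9 Ma, which lies in 251.902–201.4 Ma: the Triassic.
The fifth oldest is C at 49.2 Ma; separation = |226.9 − 49.2| = 177.7 Myr.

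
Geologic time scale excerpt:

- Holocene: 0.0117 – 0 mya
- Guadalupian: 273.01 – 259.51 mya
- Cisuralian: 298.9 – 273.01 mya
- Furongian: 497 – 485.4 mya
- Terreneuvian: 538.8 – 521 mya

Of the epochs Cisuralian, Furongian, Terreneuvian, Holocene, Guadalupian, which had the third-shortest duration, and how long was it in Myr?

Guadalupian, 13.5 million years

Durations: Cisuralian 25.89; Furongian 11.6; Terreneuvian 17.8; Holocene 0.0117; Guadalupian 13.5 Myr.
Sorted shortest-first: Holocene (0.0117), Furongian (11.6), Guadalupian (13.5), Terreneuvian (17.8), Cisuralian (25.89).
The third shortest is Guadalupian at 13.5 Myr.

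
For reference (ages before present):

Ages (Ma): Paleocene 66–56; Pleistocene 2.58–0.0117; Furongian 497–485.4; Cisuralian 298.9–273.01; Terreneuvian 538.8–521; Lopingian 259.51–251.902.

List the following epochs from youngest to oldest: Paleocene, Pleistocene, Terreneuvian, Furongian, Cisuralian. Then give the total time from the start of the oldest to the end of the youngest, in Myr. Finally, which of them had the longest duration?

Pleistocene → Paleocene → Cisuralian → Furongian → Terreneuvian; total span 538.7883 Myr; longest is Cisuralian

From the excerpt: Paleocene 66–56; Pleistocene 2.58–0.0117; Terreneuvian 538.8–521; Furongian 497–485.4; Cisuralian 298.9–273.01 (Ma).
Larger Ma is earlier, so the oldest is Terreneuvian and the youngest is Pleistocene; youngest to oldest: Pleistocene, Paleocene, Cisuralian, Furongian, Terreneuvian.
Oldest start 538.8 minus youngest end 0.0117 gives 538.7883 Myr overall.
Individual lengths (start − end): Paleocene 10; Cisuralian 25.89; Furongian 11.6; Terreneuvian 17.8; Pleistocene 2.5683. The largest is Cisuralian at 25.89 Myr.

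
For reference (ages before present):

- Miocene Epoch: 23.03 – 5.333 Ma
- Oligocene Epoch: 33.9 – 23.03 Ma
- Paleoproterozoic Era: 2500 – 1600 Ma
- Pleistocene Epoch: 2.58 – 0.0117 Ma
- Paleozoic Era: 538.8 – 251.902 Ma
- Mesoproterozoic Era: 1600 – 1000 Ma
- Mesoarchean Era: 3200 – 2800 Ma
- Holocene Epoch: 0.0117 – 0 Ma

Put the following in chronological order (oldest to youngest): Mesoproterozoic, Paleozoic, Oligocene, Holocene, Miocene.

Mesoproterozoic → Paleozoic → Oligocene → Miocene → Holocene

Read off each span (Ma): Mesoproterozoic 1600–1000; Paleozoic 538.8–251.902; Oligocene 33.9–23.03; Holocene 0.0117–0; Miocene 23.03–5.333.
Larger Ma is older, so oldest→youngest is Mesoproterozoic, Paleozoic, Oligocene, Miocene, Holocene.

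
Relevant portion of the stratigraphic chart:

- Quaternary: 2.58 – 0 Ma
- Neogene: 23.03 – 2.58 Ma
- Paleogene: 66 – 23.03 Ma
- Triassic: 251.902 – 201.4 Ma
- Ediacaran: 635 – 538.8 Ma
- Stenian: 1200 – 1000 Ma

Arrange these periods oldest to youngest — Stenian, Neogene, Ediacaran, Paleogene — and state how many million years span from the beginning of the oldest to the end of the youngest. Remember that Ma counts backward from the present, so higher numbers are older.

From the excerpt: Stenian 1200–1000; Neogene 23.03–2.58; Ediacaran 635–538.8; Paleogene 66–23.03 (Ma).
Larger Ma is earlier, so the oldest is Stenian and the youngest is Neogene; oldest to youngest: Stenian, Ediacaran, Paleogene, Neogene.
Oldest start 1200 minus youngest end 2.58 gives 1197.42 Myr overall.

Stenian → Ediacaran → Paleogene → Neogene; total span 1197.42 Myr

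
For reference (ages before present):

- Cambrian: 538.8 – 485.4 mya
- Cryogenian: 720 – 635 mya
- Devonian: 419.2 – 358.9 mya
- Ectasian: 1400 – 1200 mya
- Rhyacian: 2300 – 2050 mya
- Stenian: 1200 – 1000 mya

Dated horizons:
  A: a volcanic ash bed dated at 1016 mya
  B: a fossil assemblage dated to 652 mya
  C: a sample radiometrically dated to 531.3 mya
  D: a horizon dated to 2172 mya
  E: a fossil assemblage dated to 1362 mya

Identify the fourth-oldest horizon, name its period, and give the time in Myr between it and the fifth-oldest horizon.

B, in the Cryogenian; 120.7 million years to C

Sorted oldest-first by Ma: D (2172), E (1362), A (1016), B (652), C (531.3).
The fourth oldest is B at 652 Ma, which lies in 720–635 Ma: the Cryogenian.
The fifth oldest is C at 531.3 Ma; separation = |652 − 531.3| = 120.7 Myr.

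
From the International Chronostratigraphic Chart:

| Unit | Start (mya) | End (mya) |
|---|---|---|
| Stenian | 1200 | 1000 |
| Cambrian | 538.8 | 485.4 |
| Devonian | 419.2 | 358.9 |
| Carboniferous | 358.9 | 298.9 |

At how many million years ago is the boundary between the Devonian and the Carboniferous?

358.9 mya

The Devonian ends and the Carboniferous begins at 358.9 mya.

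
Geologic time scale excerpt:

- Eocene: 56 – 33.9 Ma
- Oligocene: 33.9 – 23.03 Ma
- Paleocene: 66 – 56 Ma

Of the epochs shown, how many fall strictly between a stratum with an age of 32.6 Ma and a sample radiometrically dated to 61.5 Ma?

The older date is 61.5 Ma and the younger is 32.6 Ma.
Epochs with start < 61.5 and end > 32.6 Ma: Eocene (56–33.9).
That is 1 complete epoch.

1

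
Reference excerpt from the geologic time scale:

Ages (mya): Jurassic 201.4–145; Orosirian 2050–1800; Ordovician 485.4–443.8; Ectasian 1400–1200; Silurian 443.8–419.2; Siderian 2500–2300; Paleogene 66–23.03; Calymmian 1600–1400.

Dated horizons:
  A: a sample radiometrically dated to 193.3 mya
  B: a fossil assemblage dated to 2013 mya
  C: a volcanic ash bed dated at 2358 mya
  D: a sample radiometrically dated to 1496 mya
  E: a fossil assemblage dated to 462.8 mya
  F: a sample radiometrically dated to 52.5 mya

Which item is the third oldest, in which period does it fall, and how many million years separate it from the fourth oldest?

D, in the Calymmian; 1033.2 million years to E

Sorted oldest-first by Ma: C (2358), B (2013), D (1496), E (462.8), A (193.3), F (52.5).
The third oldest is D at 1496 Ma, which lies in 1600–1400 Ma: the Calymmian.
The fourth oldest is E at 462.8 Ma; separation = |1496 − 462.8| = 1033.2 Myr.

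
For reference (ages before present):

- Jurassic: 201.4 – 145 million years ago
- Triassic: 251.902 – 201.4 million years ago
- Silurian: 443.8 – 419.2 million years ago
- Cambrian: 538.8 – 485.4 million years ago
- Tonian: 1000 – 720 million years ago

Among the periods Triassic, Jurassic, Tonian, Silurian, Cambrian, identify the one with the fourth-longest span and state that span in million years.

Durations: Triassic 50.502; Jurassic 56.4; Tonian 280; Silurian 24.6; Cambrian 53.4 Myr.
Sorted longest-first: Tonian (280), Jurassic (56.4), Cambrian (53.4), Triassic (50.502), Silurian (24.6).
The fourth longest is Triassic at 50.502 Myr.

Triassic, 50.502 million years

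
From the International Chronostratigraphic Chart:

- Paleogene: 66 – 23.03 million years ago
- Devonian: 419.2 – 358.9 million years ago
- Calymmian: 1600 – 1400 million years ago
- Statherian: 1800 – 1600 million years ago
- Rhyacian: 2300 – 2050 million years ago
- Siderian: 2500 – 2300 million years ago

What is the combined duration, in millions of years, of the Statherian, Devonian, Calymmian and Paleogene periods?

503.27 million years

Each duration: Statherian = 200; Devonian = 60.3; Calymmian = 200; Paleogene = 42.97.
Sum: 200 + 60.3 + 200 + 42.97 = 503.27 Myr.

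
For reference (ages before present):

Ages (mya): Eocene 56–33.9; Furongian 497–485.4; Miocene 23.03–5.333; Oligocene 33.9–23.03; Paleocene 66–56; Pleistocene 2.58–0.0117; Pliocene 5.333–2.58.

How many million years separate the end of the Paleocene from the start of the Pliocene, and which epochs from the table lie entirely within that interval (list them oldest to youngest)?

50.667 million years; Eocene, Oligocene, Miocene

End of Paleocene = 56 Ma; start of Pliocene = 5.333 Ma.
Gap = 56 − 5.333 = 50.667 Myr.
Epochs wholly inside 56–5.333 Ma: Eocene (56–33.9), Oligocene (33.9–23.03), Miocene (23.03–5.333).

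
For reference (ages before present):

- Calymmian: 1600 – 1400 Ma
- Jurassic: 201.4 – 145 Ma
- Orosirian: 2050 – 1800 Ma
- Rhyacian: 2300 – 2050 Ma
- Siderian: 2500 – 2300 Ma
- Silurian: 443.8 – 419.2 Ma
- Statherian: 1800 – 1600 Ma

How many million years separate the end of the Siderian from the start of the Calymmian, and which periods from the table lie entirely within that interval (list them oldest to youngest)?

End of Siderian = 2300 Ma; start of Calymmian = 1600 Ma.
Gap = 2300 − 1600 = 700 Myr.
Periods wholly inside 2300–1600 Ma: Rhyacian (2300–2050), Orosirian (2050–1800), Statherian (1800–1600).

700 million years; Rhyacian, Orosirian, Statherian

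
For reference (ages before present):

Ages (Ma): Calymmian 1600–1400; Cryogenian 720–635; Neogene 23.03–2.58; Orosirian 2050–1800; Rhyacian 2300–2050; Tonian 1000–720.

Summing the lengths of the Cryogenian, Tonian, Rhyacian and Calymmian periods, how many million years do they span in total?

815 million years

Duration is start − end for each: (720 − 635) + (1000 − 720) + (2300 − 2050) + (1600 − 1400).
That is 85 + 280 + 250 + 200, which totals 815 million years.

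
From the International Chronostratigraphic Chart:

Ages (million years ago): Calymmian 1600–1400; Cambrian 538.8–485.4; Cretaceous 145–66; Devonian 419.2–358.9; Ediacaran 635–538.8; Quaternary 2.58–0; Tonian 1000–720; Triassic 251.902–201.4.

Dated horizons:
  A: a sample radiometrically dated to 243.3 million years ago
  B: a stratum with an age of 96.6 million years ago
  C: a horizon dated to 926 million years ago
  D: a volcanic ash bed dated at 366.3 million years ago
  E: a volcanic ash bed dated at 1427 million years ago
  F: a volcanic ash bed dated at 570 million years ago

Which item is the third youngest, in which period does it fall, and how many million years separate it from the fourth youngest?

Sorted youngest-first by Ma: B (96.6), A (243.3), D (366.3), F (570), C (926), E (1427).
The third youngest is D at 366.3 Ma, which lies in 419.2–358.9 Ma: the Devonian.
The fourth youngest is F at 570 Ma; separation = |366.3 − 570| = 203.7 Myr.

D, in the Devonian; 203.7 million years to F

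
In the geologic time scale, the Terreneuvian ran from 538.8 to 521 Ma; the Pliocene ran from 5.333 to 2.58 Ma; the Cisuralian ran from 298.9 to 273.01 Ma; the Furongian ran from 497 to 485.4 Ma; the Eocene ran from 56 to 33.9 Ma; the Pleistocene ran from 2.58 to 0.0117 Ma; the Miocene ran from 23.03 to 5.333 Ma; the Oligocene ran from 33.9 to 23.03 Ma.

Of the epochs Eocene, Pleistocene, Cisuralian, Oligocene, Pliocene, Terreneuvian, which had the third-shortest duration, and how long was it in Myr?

Start − end for each: Eocene 56 − 33.9 = 22.1; Pleistocene 2.58 − 0.0117 = 2.5683; Cisuralian 298.9 − 273.01 = 25.89; Oligocene 33.9 − 23.03 = 10.87; Pliocene 5.333 − 2.58 = 2.753; Terreneuvian 538.8 − 521 = 17.8.
Ranking these from shortest: Pleistocene < Pliocene < Oligocene < Terreneuvian < Eocene < Cisuralian.
Position 3 in that ranking is Oligocene, which lasted 10.87 Myr.

Oligocene, 10.87 million years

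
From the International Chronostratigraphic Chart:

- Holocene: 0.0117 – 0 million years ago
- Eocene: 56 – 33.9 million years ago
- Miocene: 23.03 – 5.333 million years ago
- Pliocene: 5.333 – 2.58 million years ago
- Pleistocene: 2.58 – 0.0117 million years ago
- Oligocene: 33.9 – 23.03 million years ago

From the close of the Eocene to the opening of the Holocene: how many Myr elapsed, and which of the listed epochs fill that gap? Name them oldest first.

33.8883 million years; Oligocene, Miocene, Pliocene, Pleistocene

End of Eocene = 33.9 Ma; start of Holocene = 0.0117 Ma.
Gap = 33.9 − 0.0117 = 33.8883 Myr.
Epochs wholly inside 33.9–0.0117 Ma: Oligocene (33.9–23.03), Miocene (23.03–5.333), Pliocene (5.333–2.58), Pleistocene (2.58–0.0117).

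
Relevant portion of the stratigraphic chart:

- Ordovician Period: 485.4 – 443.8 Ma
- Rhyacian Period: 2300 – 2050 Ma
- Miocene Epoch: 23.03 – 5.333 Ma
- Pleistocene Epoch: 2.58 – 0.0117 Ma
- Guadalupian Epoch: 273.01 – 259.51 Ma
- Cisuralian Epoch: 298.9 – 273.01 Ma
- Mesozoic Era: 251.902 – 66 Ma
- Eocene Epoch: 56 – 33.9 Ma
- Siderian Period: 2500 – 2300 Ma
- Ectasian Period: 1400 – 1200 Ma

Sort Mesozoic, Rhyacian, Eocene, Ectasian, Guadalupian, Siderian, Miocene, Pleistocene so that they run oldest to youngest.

Siderian, Rhyacian, Ectasian, Guadalupian, Mesozoic, Eocene, Miocene, Pleistocene

Read off each span (Ma): Mesozoic 251.902–66; Rhyacian 2300–2050; Eocene 56–33.9; Ectasian 1400–1200; Guadalupian 273.01–259.51; Siderian 2500–2300; Miocene 23.03–5.333; Pleistocene 2.58–0.0117.
Larger Ma is older, so oldest→youngest is Siderian, Rhyacian, Ectasian, Guadalupian, Mesozoic, Eocene, Miocene, Pleistocene.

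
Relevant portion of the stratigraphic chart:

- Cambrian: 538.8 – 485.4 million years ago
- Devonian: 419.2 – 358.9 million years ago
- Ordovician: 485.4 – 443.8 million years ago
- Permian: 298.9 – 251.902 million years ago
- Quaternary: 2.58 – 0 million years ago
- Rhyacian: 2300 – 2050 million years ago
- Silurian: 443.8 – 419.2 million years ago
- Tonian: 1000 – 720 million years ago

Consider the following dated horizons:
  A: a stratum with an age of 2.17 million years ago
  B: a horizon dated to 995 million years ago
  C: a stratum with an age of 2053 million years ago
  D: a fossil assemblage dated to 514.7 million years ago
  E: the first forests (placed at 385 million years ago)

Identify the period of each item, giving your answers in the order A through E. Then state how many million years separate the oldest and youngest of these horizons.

A — Quaternary; B — Tonian; C — Rhyacian; D — Cambrian; E — Devonian; span 2050.83 million years

A: 2.17 Ma lies in 2.58–0 Ma, so Quaternary.
B: 995 Ma lies in 1000–720 Ma, so Tonian.
C: 2053 Ma lies in 2300–2050 Ma, so Rhyacian.
D: 514.7 Ma lies in 538.8–485.4 Ma, so Cambrian.
E: 385 Ma lies in 419.2–358.9 Ma, so Devonian.
Oldest = 2053 Ma, youngest = 2.17 Ma → span 2050.83 Myr.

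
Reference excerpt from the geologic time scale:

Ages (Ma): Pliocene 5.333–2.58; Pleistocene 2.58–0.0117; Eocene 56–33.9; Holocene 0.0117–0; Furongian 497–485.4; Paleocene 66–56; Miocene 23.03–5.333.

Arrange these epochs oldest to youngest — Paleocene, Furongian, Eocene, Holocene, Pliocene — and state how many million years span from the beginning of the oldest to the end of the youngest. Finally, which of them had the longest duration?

Furongian, Paleocene, Eocene, Pliocene, Holocene; total span 497 Myr; longest is Eocene

From the excerpt: Paleocene 66–56; Furongian 497–485.4; Eocene 56–33.9; Holocene 0.0117–0; Pliocene 5.333–2.58 (Ma).
Larger Ma is earlier, so the oldest is Furongian and the youngest is Holocene; oldest to youngest: Furongian, Paleocene, Eocene, Pliocene, Holocene.
Oldest start 497 minus youngest end 0 gives 497 Myr overall.
Individual lengths (start − end): Pliocene 2.753; Furongian 11.6; Holocene 0.0117; Paleocene 10; Eocene 22.1. The largest is Eocene at 22.1 Myr.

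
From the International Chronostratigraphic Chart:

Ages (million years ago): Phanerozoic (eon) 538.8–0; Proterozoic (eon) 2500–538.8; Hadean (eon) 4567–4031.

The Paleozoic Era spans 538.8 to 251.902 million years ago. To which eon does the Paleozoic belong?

The Paleozoic (538.8–251.902 Ma) lies entirely within 538.8–0 Ma, the Phanerozoic Eon.

Phanerozoic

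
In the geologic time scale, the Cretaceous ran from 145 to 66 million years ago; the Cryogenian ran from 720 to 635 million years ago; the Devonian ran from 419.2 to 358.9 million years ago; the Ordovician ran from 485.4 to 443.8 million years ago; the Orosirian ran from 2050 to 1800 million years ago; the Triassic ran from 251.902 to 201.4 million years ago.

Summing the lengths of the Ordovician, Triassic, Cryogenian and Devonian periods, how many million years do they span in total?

237.402 million years

Each duration: Ordovician = 41.6; Triassic = 50.502; Cryogenian = 85; Devonian = 60.3.
Sum: 41.6 + 50.502 + 85 + 60.3 = 237.402 Myr.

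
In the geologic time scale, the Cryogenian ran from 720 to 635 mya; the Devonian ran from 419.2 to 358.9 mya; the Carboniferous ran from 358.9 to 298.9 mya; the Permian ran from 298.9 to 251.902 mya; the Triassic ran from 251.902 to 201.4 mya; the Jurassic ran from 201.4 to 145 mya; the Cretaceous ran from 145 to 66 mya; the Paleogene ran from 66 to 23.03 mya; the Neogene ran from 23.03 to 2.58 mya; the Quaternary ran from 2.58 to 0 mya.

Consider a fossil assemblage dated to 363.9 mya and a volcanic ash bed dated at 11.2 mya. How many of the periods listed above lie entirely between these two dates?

6

363.9 Ma sits inside the Devonian (419.2–358.9) and 11.2 Ma inside the Neogene (23.03–2.58); neither of those is wholly between the two dates.
The listed periods lying completely between them are Carboniferous, Permian, Triassic, Jurassic, Cretaceous, Paleogene — 6 in all.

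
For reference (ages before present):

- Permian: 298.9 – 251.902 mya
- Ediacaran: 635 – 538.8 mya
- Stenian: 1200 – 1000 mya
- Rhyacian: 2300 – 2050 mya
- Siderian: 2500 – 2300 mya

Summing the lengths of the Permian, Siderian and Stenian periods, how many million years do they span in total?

Duration is start − end for each: (298.9 − 251.902) + (2500 − 2300) + (1200 − 1000).
That is 46.998 + 200 + 200, which totals 446.998 million years.

446.998 million years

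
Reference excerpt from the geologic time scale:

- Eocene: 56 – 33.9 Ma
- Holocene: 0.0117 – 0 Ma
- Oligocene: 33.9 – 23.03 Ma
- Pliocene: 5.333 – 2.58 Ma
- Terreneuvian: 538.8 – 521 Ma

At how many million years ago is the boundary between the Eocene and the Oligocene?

The Eocene ends and the Oligocene begins at 33.9 Ma.

33.9 Ma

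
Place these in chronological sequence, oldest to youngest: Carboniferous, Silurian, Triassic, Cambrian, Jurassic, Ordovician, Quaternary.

Cambrian → Ordovician → Silurian → Carboniferous → Triassic → Jurassic → Quaternary

Era membership (oldest first within each) — Paleozoic: Cambrian, Ordovician, Silurian, Carboniferous; Mesozoic: Triassic, Jurassic; Cenozoic: Quaternary. Paleozoic precedes Mesozoic, which precedes Cenozoic. Concatenating the groups in that era order gives oldest to youngest directly.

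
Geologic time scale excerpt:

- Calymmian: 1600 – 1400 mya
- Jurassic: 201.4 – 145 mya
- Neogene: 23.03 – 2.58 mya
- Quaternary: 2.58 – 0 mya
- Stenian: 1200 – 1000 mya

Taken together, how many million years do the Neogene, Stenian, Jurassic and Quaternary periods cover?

279.43 million years

Duration is start − end for each: (23.03 − 2.58) + (1200 − 1000) + (201.4 − 145) + (2.58 − 0).
That is 20.45 + 200 + 56.4 + 2.58, which totals 279.43 million years.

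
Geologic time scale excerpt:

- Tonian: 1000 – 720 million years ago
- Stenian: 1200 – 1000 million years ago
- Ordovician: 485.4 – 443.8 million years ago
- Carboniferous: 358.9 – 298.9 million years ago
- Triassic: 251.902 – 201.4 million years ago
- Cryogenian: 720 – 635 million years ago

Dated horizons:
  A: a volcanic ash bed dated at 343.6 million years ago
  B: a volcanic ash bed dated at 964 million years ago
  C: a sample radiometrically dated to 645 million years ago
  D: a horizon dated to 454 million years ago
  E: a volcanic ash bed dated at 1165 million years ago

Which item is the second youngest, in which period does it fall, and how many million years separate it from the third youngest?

Sorted youngest-first by Ma: A (343.6), D (454), C (645), B (964), E (1165).
The second youngest is D at 454 Ma, which lies in 485.4–443.8 Ma: the Ordovician.
The third youngest is C at 645 Ma; separation = |454 − 645| = 191 Myr.

D, in the Ordovician; 191 million years to C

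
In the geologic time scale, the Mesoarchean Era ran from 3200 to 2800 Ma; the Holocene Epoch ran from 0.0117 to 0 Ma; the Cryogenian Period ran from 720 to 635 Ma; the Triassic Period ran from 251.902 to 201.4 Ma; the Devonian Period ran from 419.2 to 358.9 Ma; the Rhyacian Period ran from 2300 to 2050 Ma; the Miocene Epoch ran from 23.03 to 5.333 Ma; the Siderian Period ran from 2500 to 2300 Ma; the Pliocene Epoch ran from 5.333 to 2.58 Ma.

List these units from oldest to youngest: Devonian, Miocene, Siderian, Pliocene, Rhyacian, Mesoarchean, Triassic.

The oldest of these is Mesoarchean (starts 3200 Ma) and the youngest is Pliocene (ends 2.58 Ma).
In between, by decreasing start age: Siderian (2500), Rhyacian (2300), Devonian (419.2), Triassic (251.902), Miocene (23.03).

Mesoarchean, Siderian, Rhyacian, Devonian, Triassic, Miocene, Pliocene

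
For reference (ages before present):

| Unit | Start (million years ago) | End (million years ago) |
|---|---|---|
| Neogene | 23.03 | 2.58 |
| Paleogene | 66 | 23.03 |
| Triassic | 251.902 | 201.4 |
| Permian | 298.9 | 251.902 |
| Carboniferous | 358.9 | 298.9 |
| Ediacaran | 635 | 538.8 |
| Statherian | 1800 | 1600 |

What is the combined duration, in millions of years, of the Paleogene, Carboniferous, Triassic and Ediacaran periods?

Each duration: Paleogene = 42.97; Carboniferous = 60; Triassic = 50.502; Ediacaran = 96.2.
Sum: 42.97 + 60 + 50.502 + 96.2 = 249.672 Myr.

249.672 million years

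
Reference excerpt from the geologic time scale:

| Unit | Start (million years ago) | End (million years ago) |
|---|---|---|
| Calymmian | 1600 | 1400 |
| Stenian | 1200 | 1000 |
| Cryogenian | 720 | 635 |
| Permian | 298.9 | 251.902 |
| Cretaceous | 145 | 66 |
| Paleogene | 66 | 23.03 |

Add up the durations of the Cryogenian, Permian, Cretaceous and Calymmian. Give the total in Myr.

Duration is start − end for each: (720 − 635) + (298.9 − 251.902) + (145 − 66) + (1600 − 1400).
That is 85 + 46.998 + 79 + 200, which totals 410.998 million years.

410.998 million years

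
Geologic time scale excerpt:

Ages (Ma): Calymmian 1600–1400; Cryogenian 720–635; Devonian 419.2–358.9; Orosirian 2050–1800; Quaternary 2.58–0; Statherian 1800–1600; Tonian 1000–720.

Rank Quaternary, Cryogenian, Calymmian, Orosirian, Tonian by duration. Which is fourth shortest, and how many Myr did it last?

Start − end for each: Quaternary 2.58 − 0 = 2.58; Cryogenian 720 − 635 = 85; Calymmian 1600 − 1400 = 200; Orosirian 2050 − 1800 = 250; Tonian 1000 − 720 = 280.
Ranking these from shortest: Quaternary < Cryogenian < Calymmian < Orosirian < Tonian.
Position 4 in that ranking is Orosirian, which lasted 250 Myr.

Orosirian, 250 million years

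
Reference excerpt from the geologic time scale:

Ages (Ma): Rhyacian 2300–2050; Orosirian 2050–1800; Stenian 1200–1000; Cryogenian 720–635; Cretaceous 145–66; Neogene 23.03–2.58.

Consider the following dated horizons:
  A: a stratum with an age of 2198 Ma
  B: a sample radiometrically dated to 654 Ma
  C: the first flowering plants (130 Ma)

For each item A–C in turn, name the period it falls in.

Match each age against the start–end ranges in the excerpt: A = 2198 Ma → Rhyacian (2300–2050); B = 654 Ma → Cryogenian (720–635); C = 130 Ma → Cretaceous (145–66).

A — Rhyacian; B — Cryogenian; C — Cretaceous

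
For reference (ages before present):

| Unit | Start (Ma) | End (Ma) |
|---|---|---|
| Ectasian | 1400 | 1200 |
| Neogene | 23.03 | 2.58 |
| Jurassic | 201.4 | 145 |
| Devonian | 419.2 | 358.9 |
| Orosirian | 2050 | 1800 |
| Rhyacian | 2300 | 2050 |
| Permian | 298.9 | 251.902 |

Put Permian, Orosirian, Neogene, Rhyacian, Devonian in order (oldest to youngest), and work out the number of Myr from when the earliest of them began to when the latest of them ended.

Rhyacian → Orosirian → Devonian → Permian → Neogene; total span 2297.42 Myr

From the excerpt: Permian 298.9–251.902; Orosirian 2050–1800; Neogene 23.03–2.58; Rhyacian 2300–2050; Devonian 419.2–358.9 (Ma).
Larger Ma is earlier, so the oldest is Rhyacian and the youngest is Neogene; oldest to youngest: Rhyacian, Orosirian, Devonian, Permian, Neogene.
Oldest start 2300 minus youngest end 2.58 gives 2297.42 Myr overall.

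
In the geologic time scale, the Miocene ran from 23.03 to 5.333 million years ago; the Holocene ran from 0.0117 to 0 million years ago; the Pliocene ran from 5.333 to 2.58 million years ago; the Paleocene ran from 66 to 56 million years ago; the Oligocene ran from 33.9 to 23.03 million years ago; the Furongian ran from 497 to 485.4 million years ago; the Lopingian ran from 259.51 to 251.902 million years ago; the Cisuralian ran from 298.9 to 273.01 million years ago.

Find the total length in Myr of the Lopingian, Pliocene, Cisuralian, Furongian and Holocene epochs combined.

Duration is start − end for each: (259.51 − 251.902) + (5.333 − 2.58) + (298.9 − 273.01) + (497 − 485.4) + (0.0117 − 0).
That is 7.608 + 2.753 + 25.89 + 11.6 + 0.0117, which totals 47.8627 million years.

47.8627 million years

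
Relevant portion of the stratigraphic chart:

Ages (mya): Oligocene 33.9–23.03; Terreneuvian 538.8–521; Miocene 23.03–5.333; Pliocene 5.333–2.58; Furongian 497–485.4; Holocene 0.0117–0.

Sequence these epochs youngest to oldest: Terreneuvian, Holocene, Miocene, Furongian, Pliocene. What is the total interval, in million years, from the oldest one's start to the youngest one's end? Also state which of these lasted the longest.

Start ages (Ma): Terreneuvian 538.8, Furongian 497, Miocene 23.03, Pliocene 5.333, Holocene 0.0117.
Ordered youngest to oldest: Holocene, Pliocene, Miocene, Furongian, Terreneuvian.
Span = 538.8 − 0 = 538.8 Myr.
Durations: Miocene 17.697, Holocene 0.0117, Terreneuvian 17.8, Pliocene 2.753, Furongian 11.6 → longest is Terreneuvian (17.8 Myr).

Holocene, Pliocene, Miocene, Furongian, Terreneuvian; total span 538.8 Myr; longest is Terreneuvian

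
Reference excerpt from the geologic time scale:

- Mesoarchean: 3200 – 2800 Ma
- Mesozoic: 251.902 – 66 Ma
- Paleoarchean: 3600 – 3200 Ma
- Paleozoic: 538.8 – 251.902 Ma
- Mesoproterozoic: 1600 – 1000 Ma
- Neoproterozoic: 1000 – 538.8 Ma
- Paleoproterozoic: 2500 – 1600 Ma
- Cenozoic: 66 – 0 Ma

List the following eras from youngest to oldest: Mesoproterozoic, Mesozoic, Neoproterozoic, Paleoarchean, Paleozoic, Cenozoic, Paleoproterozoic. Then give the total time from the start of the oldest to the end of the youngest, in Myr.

Cenozoic, Mesozoic, Paleozoic, Neoproterozoic, Mesoproterozoic, Paleoproterozoic, Paleoarchean; total span 3600 Myr

From the excerpt: Mesoproterozoic 1600–1000; Mesozoic 251.902–66; Neoproterozoic 1000–538.8; Paleoarchean 3600–3200; Paleozoic 538.8–251.902; Cenozoic 66–0; Paleoproterozoic 2500–1600 (Ma).
Larger Ma is earlier, so the oldest is Paleoarchean and the youngest is Cenozoic; youngest to oldest: Cenozoic, Mesozoic, Paleozoic, Neoproterozoic, Mesoproterozoic, Paleoproterozoic, Paleoarchean.
Oldest start 3600 minus youngest end 0 gives 3600 Myr overall.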